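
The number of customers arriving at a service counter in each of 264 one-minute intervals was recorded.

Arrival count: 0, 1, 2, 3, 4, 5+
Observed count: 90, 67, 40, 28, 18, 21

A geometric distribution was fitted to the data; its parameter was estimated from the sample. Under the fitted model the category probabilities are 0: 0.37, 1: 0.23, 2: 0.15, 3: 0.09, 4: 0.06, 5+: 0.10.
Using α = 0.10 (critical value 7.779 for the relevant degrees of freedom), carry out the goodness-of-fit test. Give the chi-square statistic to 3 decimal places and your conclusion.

3.413; do not reject

Expected counts E_i = n·p_i: 264×0.37 = 97.68, 264×0.23 = 60.72, 264×0.15 = 39.6, 264×0.09 = 23.76, 264×0.06 = 15.84, 264×0.10 = 26.4.
0: (90 − 97.68)²/97.68 = 58.9824/97.68 = 0.6038
1: (67 − 60.72)²/60.72 = 39.4384/60.72 = 0.6495
2: (40 − 39.6)²/39.6 = 0.16/39.6 = 0.0040
3: (28 − 23.76)²/23.76 = 17.9776/23.76 = 0.7566
4: (18 − 15.84)²/15.84 = 4.6656/15.84 = 0.2945
5+: (21 − 26.4)²/26.4 = 29.16/26.4 = 1.1045
Sum = 3.413
df = 4. Since 3.413 < 7.779, we do not reject H₀.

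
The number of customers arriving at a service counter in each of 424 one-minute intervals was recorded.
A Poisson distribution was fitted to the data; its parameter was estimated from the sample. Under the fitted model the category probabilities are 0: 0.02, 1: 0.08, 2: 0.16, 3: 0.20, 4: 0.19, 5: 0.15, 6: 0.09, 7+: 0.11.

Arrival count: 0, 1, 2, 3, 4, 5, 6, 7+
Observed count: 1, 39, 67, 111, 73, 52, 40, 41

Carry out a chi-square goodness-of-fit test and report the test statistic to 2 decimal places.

Expected counts E_i = n·p_i: 424×0.02 = 8.48, 424×0.08 = 33.92, 424×0.16 = 67.84, 424×0.20 = 84.8, 424×0.19 = 80.56, 424×0.15 = 63.6, 424×0.09 = 38.16, 424×0.11 = 46.64.
χ² = (1−8.48)²/8.48 + (39−33.92)²/33.92 + (67−67.84)²/67.84 + (111−84.8)²/84.8 + (73−80.56)²/80.56 + (52−63.6)²/63.6 + (40−38.16)²/38.16 + (41−46.64)²/46.64
   = 6.598 + 0.761 + 0.010 + 8.095 + 0.709 + 2.116 + 0.089 + 0.682
Sum = 19.06

19.06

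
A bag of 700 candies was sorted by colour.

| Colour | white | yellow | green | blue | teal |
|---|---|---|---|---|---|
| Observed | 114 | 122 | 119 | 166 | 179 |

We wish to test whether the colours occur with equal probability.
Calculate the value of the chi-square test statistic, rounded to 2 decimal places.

25.99

Under H₀ each category has probability 1/5, so each expected count is 700/5 = 140.
white: (114 − 140)²/140 = 676/140 = 4.829
yellow: (122 − 140)²/140 = 324/140 = 2.314
green: (119 − 140)²/140 = 441/140 = 3.150
blue: (166 − 140)²/140 = 676/140 = 4.829
teal: (179 − 140)²/140 = 1521/140 = 10.864
Sum = 25.99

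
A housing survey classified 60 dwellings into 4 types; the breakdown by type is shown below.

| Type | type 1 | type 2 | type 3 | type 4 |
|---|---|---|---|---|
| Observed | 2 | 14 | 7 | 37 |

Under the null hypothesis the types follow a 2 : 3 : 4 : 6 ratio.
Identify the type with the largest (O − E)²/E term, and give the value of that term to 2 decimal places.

type 4, 7.04

Ratio total = 15. Expected counts: 60×2/15 = 8, 60×3/15 = 12, 60×4/15 = 16, 60×6/15 = 24.
type 1: (2 − 8)²/8 = 36/8 = 4.500
type 2: (14 − 12)²/12 = 4/12 = 0.333
type 3: (7 − 16)²/16 = 81/16 = 5.063
type 4: (37 − 24)²/24 = 169/24 = 7.042
The largest term is for type 4: 7.04.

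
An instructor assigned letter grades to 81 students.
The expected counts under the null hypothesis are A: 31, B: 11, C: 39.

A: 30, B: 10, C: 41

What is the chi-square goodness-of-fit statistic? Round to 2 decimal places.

0.23

cat         O        E   (O−E)²/E
A          30       31      0.032
B          10       11      0.091
C          41       39      0.103
Sum = 0.23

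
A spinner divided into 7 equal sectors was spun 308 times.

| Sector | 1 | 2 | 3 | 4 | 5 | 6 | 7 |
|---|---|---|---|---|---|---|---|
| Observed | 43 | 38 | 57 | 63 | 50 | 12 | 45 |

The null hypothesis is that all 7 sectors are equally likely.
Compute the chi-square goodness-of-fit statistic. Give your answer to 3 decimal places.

Under H₀ each category has probability 1/7, so each expected count is 308/7 = 44.
χ² = (43−44)²/44 + (38−44)²/44 + (57−44)²/44 + (63−44)²/44 + (50−44)²/44 + (12−44)²/44 + (45−44)²/44
   = 0.0227 + 0.8182 + 3.8409 + 8.2045 + 0.8182 + 23.2727 + 0.0227
Sum = 37.000

37.000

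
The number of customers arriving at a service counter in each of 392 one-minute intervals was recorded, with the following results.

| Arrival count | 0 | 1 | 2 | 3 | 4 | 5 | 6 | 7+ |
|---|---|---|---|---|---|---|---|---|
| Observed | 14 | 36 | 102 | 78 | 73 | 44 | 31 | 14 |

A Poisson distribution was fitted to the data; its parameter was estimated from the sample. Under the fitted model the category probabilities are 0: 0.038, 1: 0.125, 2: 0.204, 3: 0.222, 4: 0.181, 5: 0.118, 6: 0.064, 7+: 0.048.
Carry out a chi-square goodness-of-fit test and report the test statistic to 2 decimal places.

Expected counts E_i = n·p_i: 392×0.038 = 14.896, 392×0.125 = 49, 392×0.204 = 79.968, 392×0.222 = 87.024, 392×0.181 = 70.952, 392×0.118 = 46.256, 392×0.064 = 25.088, 392×0.048 = 18.816.
χ² = (14−14.896)²/14.896 + (36−49)²/49 + (102−79.968)²/79.968 + (78−87.024)²/87.024 + (73−70.952)²/70.952 + (44−46.256)²/46.256 + (31−25.088)²/25.088 + (14−18.816)²/18.816
   = 0.054 + 3.449 + 6.070 + 0.936 + 0.059 + 0.110 + 1.393 + 1.233
Sum = 13.30

13.30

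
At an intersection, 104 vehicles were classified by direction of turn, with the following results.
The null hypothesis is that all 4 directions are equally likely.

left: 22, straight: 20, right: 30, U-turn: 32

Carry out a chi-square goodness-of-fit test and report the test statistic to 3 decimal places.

4.000

Under H₀ each category has probability 1/4, so each expected count is 104/4 = 26.
χ² = (22−26)²/26 + (20−26)²/26 + (30−26)²/26 + (32−26)²/26
   = 0.6154 + 1.3846 + 0.6154 + 1.3846
Sum = 4.000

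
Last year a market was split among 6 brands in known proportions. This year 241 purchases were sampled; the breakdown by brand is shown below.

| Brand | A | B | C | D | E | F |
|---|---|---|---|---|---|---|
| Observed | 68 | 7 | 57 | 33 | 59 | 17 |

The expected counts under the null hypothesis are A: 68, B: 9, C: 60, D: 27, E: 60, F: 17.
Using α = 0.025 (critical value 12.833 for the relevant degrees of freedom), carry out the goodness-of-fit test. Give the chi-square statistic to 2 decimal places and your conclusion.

1.94; do not reject

χ² = (68−68)²/68 + (7−9)²/9 + (57−60)²/60 + (33−27)²/27 + (59−60)²/60 + (17−17)²/17
   = 0.000 + 0.444 + 0.150 + 1.333 + 0.017 + 0.000
Sum = 1.94
df = 5. Since 1.94 < 12.833, we do not reject H₀.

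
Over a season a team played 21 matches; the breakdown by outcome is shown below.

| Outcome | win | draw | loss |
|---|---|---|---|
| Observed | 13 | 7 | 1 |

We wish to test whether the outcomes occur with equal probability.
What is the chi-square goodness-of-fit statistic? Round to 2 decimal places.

Expected count for each of the 3 categories: 21/3 = 7.
win: (13 − 7)²/7 = 36/7 = 5.143
draw: (7 − 7)²/7 = 0/7 = 0.000
loss: (1 − 7)²/7 = 36/7 = 5.143
Sum = 10.29

10.29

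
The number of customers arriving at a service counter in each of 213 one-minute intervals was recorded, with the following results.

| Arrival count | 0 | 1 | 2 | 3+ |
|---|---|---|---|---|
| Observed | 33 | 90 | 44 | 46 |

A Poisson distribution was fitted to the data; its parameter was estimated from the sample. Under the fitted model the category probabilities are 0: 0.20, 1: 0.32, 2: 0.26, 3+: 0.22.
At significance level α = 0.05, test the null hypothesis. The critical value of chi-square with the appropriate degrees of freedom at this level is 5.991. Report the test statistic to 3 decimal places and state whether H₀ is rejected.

Expected counts E_i = n·p_i: 213×0.20 = 42.6, 213×0.32 = 68.16, 213×0.26 = 55.38, 213×0.22 = 46.86.
cat         O        E   (O−E)²/E
0          33     42.6     2.1634
1          90    68.16     6.9980
2          44    55.38     2.3385
3+         46    46.86     0.0158
Sum = 11.516
df = 2. Since 11.516 > 5.991, we reject H₀.

11.516; reject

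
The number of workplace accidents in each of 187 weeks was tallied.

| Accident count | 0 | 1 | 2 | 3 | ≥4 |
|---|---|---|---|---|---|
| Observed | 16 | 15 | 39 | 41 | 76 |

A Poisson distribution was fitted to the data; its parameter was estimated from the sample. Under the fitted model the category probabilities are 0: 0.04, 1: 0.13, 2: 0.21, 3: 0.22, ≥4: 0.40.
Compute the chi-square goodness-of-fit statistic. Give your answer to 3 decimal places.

Expected counts E_i = n·p_i: 187×0.04 = 7.48, 187×0.13 = 24.31, 187×0.21 = 39.27, 187×0.22 = 41.14, 187×0.40 = 74.8.
χ² = (16−7.48)²/7.48 + (15−24.31)²/24.31 + (39−39.27)²/39.27 + (41−41.14)²/41.14 + (76−74.8)²/74.8
   = 9.7046 + 3.5655 + 0.0019 + 0.0005 + 0.0193
Sum = 13.292

13.292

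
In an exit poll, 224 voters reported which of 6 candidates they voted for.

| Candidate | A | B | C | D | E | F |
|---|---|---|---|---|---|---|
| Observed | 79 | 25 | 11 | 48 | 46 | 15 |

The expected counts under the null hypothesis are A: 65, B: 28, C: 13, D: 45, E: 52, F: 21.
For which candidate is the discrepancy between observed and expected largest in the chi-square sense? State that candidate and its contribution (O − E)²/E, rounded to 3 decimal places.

A, 3.015

A: (79 − 65)²/65 = 196/65 = 3.0154
B: (25 − 28)²/28 = 9/28 = 0.3214
C: (11 − 13)²/13 = 4/13 = 0.3077
D: (48 − 45)²/45 = 9/45 = 0.2000
E: (46 − 52)²/52 = 36/52 = 0.6923
F: (15 − 21)²/21 = 36/21 = 1.7143
The largest term is for A: 3.015.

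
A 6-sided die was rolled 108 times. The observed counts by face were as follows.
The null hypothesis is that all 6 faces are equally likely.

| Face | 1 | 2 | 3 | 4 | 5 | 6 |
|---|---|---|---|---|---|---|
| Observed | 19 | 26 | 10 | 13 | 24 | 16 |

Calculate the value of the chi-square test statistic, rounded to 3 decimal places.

10.778

Expected count for each of the 6 categories: 108/6 = 18.
χ² = (19−18)²/18 + (26−18)²/18 + (10−18)²/18 + (13−18)²/18 + (24−18)²/18 + (16−18)²/18
   = 0.0556 + 3.5556 + 3.5556 + 1.3889 + 2.0000 + 0.2222
Sum = 10.778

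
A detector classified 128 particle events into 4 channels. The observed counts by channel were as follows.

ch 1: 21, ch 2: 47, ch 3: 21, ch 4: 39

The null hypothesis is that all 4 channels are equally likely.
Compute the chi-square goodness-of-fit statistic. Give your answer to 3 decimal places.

Expected count for each of the 4 categories: 128/4 = 32.
ch 1: (21 − 32)²/32 = 121/32 = 3.7813
ch 2: (47 − 32)²/32 = 225/32 = 7.0313
ch 3: (21 − 32)²/32 = 121/32 = 3.7813
ch 4: (39 − 32)²/32 = 49/32 = 1.5313
Sum = 16.125

16.125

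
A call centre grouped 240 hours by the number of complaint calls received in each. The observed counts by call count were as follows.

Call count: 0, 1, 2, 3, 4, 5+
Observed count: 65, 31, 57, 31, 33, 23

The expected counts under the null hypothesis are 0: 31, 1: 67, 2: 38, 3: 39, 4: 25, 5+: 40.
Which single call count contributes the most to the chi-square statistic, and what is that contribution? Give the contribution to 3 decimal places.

0, 37.290

0: (65 − 31)²/31 = 1156/31 = 37.2903
1: (31 − 67)²/67 = 1296/67 = 19.3433
2: (57 − 38)²/38 = 361/38 = 9.5000
3: (31 − 39)²/39 = 64/39 = 1.6410
4: (33 − 25)²/25 = 64/25 = 2.5600
5+: (23 − 40)²/40 = 289/40 = 7.2250
The largest term is for 0: 37.290.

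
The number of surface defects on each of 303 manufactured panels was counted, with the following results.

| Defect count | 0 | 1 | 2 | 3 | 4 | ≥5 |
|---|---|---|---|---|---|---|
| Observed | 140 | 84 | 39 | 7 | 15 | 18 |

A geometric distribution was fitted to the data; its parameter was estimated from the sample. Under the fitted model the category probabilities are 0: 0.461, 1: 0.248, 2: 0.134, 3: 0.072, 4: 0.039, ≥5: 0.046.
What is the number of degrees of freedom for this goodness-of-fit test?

4

There are k = 6 categories and 1 parameter estimated from the data, so df = 6 − 1 − 1 = 4.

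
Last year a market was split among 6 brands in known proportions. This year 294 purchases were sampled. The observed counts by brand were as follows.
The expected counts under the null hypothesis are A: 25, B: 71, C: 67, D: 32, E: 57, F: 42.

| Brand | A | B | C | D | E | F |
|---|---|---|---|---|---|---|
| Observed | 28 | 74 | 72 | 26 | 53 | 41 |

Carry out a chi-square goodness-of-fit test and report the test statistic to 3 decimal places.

A: (28 − 25)²/25 = 9/25 = 0.3600
B: (74 − 71)²/71 = 9/71 = 0.1268
C: (72 − 67)²/67 = 25/67 = 0.3731
D: (26 − 32)²/32 = 36/32 = 1.1250
E: (53 − 57)²/57 = 16/57 = 0.2807
F: (41 − 42)²/42 = 1/42 = 0.0238
Sum = 2.289

2.289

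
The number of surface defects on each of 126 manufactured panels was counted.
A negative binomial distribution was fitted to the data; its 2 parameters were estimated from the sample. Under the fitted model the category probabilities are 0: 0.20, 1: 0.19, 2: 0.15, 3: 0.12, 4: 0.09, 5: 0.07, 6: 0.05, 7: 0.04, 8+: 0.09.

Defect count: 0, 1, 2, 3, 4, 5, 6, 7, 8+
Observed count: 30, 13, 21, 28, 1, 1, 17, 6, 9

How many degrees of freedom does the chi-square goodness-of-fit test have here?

There are k = 9 categories and 2 parameters estimated from the data, so df = 9 − 1 − 2 = 6.

6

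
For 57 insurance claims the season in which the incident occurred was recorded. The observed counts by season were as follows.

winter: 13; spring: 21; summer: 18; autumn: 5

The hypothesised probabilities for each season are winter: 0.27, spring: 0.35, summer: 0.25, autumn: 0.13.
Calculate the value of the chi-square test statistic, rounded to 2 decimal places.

Expected counts E_i = n·p_i: 57×0.27 = 15.39, 57×0.35 = 19.95, 57×0.25 = 14.25, 57×0.13 = 7.41.
cat         O        E   (O−E)²/E
winter     13    15.39      0.371
spring     21    19.95      0.055
summer     18    14.25      0.987
autumn      5     7.41      0.784
Sum = 2.20

2.20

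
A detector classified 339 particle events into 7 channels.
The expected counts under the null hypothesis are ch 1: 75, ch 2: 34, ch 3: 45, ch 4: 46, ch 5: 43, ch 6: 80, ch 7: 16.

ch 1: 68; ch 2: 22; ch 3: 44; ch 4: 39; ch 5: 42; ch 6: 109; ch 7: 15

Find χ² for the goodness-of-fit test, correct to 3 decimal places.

16.574

cat         O        E   (O−E)²/E
ch 1       68       75     0.6533
ch 2       22       34     4.2353
ch 3       44       45     0.0222
ch 4       39       46     1.0652
ch 5       42       43     0.0233
ch 6      109       80    10.5125
ch 7       15       16     0.0625
Sum = 16.574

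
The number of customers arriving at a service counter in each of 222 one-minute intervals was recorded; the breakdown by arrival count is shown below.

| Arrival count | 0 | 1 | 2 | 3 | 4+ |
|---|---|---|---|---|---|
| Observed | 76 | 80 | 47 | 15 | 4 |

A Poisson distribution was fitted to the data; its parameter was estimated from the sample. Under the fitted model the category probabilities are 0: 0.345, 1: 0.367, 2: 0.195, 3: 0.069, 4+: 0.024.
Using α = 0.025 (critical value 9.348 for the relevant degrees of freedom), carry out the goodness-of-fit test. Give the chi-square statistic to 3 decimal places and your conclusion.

0.687; do not reject

Expected counts E_i = n·p_i: 222×0.345 = 76.59, 222×0.367 = 81.474, 222×0.195 = 43.29, 222×0.069 = 15.318, 222×0.024 = 5.328.
0: (76 − 76.59)²/76.59 = 0.3481/76.59 = 0.0045
1: (80 − 81.474)²/81.474 = 2.172676/81.474 = 0.0267
2: (47 − 43.29)²/43.29 = 13.7641/43.29 = 0.3180
3: (15 − 15.318)²/15.318 = 0.101124/15.318 = 0.0066
4+: (4 − 5.328)²/5.328 = 1.763584/5.328 = 0.3310
Sum = 0.687
df = 3. Since 0.687 < 9.348, we do not reject H₀.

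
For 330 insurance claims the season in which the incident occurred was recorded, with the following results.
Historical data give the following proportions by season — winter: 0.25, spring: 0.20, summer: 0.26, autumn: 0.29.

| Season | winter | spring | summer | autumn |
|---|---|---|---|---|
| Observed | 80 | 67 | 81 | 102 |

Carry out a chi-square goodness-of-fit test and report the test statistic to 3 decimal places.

Expected counts E_i = n·p_i: 330×0.25 = 82.5, 330×0.20 = 66, 330×0.26 = 85.8, 330×0.29 = 95.7.
cat         O        E   (O−E)²/E
winter     80     82.5     0.0758
spring     67       66     0.0152
summer     81     85.8     0.2685
autumn    102     95.7     0.4147
Sum = 0.774

0.774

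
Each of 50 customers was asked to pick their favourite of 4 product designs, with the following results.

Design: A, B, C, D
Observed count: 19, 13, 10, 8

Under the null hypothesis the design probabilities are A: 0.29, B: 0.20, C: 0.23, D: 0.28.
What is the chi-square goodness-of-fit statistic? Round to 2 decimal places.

5.06

Expected counts E_i = n·p_i: 50×0.29 = 14.5, 50×0.20 = 10, 50×0.23 = 11.5, 50×0.28 = 14.
χ² = (19−14.5)²/14.5 + (13−10)²/10 + (10−11.5)²/11.5 + (8−14)²/14
   = 1.397 + 0.900 + 0.196 + 2.571
Sum = 5.06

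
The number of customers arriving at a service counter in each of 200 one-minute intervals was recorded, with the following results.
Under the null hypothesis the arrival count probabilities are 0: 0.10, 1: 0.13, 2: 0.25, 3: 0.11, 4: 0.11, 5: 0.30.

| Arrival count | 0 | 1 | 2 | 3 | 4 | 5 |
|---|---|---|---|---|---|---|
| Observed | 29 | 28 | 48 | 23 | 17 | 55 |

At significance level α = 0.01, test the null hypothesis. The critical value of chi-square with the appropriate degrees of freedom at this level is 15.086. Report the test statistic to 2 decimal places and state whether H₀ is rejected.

5.88; do not reject

Expected counts E_i = n·p_i: 200×0.10 = 20, 200×0.13 = 26, 200×0.25 = 50, 200×0.11 = 22, 200×0.11 = 22, 200×0.30 = 60.
χ² = (29−20)²/20 + (28−26)²/26 + (48−50)²/50 + (23−22)²/22 + (17−22)²/22 + (55−60)²/60
   = 4.050 + 0.154 + 0.080 + 0.045 + 1.136 + 0.417
Sum = 5.88
df = 5. Since 5.88 < 15.086, we do not reject H₀.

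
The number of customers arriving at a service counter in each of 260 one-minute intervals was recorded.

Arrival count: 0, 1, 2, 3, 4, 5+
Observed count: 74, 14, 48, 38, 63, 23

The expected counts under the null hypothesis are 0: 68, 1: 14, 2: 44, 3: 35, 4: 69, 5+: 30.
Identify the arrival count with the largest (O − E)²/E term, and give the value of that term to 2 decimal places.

χ² = (74−68)²/68 + (14−14)²/14 + (48−44)²/44 + (38−35)²/35 + (63−69)²/69 + (23−30)²/30
   = 0.529 + 0.000 + 0.364 + 0.257 + 0.522 + 1.633
The largest term is for 5+: 1.63.

5+, 1.63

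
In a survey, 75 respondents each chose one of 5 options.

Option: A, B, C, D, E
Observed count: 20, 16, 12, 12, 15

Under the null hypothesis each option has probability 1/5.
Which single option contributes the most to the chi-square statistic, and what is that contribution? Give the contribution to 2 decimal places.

A, 1.67

Expected count for each of the 5 categories: 75/5 = 15.
χ² = (20−15)²/15 + (16−15)²/15 + (12−15)²/15 + (12−15)²/15 + (15−15)²/15
   = 1.667 + 0.067 + 0.600 + 0.600 + 0.000
The largest term is for A: 1.67.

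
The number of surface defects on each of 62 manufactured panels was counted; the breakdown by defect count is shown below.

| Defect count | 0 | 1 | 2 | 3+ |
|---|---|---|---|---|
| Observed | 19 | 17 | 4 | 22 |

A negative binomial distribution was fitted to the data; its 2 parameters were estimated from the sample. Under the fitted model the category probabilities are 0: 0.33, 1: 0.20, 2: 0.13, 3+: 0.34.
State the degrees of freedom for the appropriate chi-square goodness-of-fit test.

1

There are k = 4 categories and 2 parameters estimated from the data, so df = 4 − 1 − 2 = 1.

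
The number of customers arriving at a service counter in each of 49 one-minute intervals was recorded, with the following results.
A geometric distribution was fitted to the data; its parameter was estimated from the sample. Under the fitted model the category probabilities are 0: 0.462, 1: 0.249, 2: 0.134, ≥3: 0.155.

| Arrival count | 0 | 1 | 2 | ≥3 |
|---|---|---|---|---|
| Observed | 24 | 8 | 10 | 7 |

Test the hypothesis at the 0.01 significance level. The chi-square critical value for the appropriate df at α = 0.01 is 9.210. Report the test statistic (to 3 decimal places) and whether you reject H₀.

3.371; do not reject

Expected counts E_i = n·p_i: 49×0.462 = 22.638, 49×0.249 = 12.201, 49×0.134 = 6.566, 49×0.155 = 7.595.
0: (24 − 22.638)²/22.638 = 1.855044/22.638 = 0.0819
1: (8 − 12.201)²/12.201 = 17.648401/12.201 = 1.4465
2: (10 − 6.566)²/6.566 = 11.792356/6.566 = 1.7960
≥3: (7 − 7.595)²/7.595 = 0.354025/7.595 = 0.0466
Sum = 3.371
df = 2. Since 3.371 < 9.210, we do not reject H₀.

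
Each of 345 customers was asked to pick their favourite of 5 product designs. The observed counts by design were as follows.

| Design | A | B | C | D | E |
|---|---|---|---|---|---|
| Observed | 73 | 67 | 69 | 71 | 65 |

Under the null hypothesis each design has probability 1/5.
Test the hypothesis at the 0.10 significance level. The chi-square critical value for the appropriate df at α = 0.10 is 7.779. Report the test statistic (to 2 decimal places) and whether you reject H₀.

Expected count for each of the 5 categories: 345/5 = 69.
χ² = (73−69)²/69 + (67−69)²/69 + (69−69)²/69 + (71−69)²/69 + (65−69)²/69
   = 0.232 + 0.058 + 0.000 + 0.058 + 0.232
Sum = 0.58
df = 4. Since 0.58 < 7.779, we do not reject H₀.

0.58; do not reject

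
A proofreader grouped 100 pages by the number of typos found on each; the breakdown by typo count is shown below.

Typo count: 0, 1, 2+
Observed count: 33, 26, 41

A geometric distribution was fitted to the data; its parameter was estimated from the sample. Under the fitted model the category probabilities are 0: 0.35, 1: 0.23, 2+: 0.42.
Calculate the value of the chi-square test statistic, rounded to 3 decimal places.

0.529

Expected counts E_i = n·p_i: 100×0.35 = 35, 100×0.23 = 23, 100×0.42 = 42.
0: (33 − 35)²/35 = 4/35 = 0.1143
1: (26 − 23)²/23 = 9/23 = 0.3913
2+: (41 − 42)²/42 = 1/42 = 0.0238
Sum = 0.529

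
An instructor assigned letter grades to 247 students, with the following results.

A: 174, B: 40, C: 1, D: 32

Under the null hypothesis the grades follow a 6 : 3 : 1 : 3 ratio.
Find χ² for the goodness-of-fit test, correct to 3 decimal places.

64.667

Ratio total = 13. Expected counts: 247×6/13 = 114, 247×3/13 = 57, 247×1/13 = 19, 247×3/13 = 57.
A: (174 − 114)²/114 = 3600/114 = 31.5789
B: (40 − 57)²/57 = 289/57 = 5.0702
C: (1 − 19)²/19 = 324/19 = 17.0526
D: (32 − 57)²/57 = 625/57 = 10.9649
Sum = 64.667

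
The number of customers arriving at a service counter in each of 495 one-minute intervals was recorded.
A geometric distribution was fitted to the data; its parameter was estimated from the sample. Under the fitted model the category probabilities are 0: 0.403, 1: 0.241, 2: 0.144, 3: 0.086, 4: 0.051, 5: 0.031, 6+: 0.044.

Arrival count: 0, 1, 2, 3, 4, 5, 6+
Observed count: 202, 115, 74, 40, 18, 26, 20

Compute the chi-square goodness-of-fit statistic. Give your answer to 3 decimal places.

10.068

Expected counts E_i = n·p_i: 495×0.403 = 199.485, 495×0.241 = 119.295, 495×0.144 = 71.28, 495×0.086 = 42.57, 495×0.051 = 25.245, 495×0.031 = 15.345, 495×0.044 = 21.78.
0: (202 − 199.485)²/199.485 = 6.325225/199.485 = 0.0317
1: (115 − 119.295)²/119.295 = 18.447025/119.295 = 0.1546
2: (74 − 71.28)²/71.28 = 7.3984/71.28 = 0.1038
3: (40 − 42.57)²/42.57 = 6.6049/42.57 = 0.1552
4: (18 − 25.245)²/25.245 = 52.490025/25.245 = 2.0792
5: (26 − 15.345)²/15.345 = 113.529025/15.345 = 7.3984
6+: (20 − 21.78)²/21.78 = 3.1684/21.78 = 0.1455
Sum = 10.068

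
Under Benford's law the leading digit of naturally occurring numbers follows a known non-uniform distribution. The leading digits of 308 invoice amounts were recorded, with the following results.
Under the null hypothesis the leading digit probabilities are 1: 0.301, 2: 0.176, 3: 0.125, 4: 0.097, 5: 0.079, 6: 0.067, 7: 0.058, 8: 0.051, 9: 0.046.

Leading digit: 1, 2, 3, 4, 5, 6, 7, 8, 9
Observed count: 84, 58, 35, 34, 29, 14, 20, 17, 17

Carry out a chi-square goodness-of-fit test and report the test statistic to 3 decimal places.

5.928

Expected counts E_i = n·p_i: 308×0.301 = 92.708, 308×0.176 = 54.208, 308×0.125 = 38.5, 308×0.097 = 29.876, 308×0.079 = 24.332, 308×0.067 = 20.636, 308×0.058 = 17.864, 308×0.051 = 15.708, 308×0.046 = 14.168.
1: (84 − 92.708)²/92.708 = 75.829264/92.708 = 0.8179
2: (58 − 54.208)²/54.208 = 14.379264/54.208 = 0.2653
3: (35 − 38.5)²/38.5 = 12.25/38.5 = 0.3182
4: (34 − 29.876)²/29.876 = 17.007376/29.876 = 0.5693
5: (29 − 24.332)²/24.332 = 21.790224/24.332 = 0.8955
6: (14 − 20.636)²/20.636 = 44.036496/20.636 = 2.1340
7: (20 − 17.864)²/17.864 = 4.562496/17.864 = 0.2554
8: (17 − 15.708)²/15.708 = 1.669264/15.708 = 0.1063
9: (17 − 14.168)²/14.168 = 8.020224/14.168 = 0.5661
Sum = 5.928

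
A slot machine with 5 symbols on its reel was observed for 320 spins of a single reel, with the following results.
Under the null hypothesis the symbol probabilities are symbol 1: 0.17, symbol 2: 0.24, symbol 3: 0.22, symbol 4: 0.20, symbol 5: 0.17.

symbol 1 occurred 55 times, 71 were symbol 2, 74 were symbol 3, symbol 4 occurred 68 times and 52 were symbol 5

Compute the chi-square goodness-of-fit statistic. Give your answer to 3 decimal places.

0.985

Expected counts E_i = n·p_i: 320×0.17 = 54.4, 320×0.24 = 76.8, 320×0.22 = 70.4, 320×0.20 = 64, 320×0.17 = 54.4.
symbol 1: (55 − 54.4)²/54.4 = 0.36/54.4 = 0.0066
symbol 2: (71 − 76.8)²/76.8 = 33.64/76.8 = 0.4380
symbol 3: (74 − 70.4)²/70.4 = 12.96/70.4 = 0.1841
symbol 4: (68 − 64)²/64 = 16/64 = 0.2500
symbol 5: (52 − 54.4)²/54.4 = 5.76/54.4 = 0.1059
Sum = 0.985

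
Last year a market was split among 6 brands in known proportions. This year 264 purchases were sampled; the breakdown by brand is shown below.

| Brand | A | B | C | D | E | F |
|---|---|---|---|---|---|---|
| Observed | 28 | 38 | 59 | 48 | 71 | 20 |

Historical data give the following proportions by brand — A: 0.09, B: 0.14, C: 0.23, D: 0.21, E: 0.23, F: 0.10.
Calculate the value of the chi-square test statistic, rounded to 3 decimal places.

Expected counts E_i = n·p_i: 264×0.09 = 23.76, 264×0.14 = 36.96, 264×0.23 = 60.72, 264×0.21 = 55.44, 264×0.23 = 60.72, 264×0.10 = 26.4.
cat         O        E   (O−E)²/E
A          28    23.76     0.7566
B          38    36.96     0.0293
C          59    60.72     0.0487
D          48    55.44     0.9984
E          71    60.72     1.7404
F          20     26.4     1.5515
Sum = 5.125

5.125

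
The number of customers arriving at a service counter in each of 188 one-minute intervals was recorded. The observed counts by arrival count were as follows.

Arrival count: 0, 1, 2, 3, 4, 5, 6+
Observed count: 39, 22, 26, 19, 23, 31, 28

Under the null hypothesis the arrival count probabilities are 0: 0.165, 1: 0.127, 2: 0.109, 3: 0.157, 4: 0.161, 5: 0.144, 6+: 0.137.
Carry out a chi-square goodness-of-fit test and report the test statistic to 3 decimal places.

9.938

Expected counts E_i = n·p_i: 188×0.165 = 31.02, 188×0.127 = 23.876, 188×0.109 = 20.492, 188×0.157 = 29.516, 188×0.161 = 30.268, 188×0.144 = 27.072, 188×0.137 = 25.756.
χ² = (39−31.02)²/31.02 + (22−23.876)²/23.876 + (26−20.492)²/20.492 + (19−29.516)²/29.516 + (23−30.268)²/30.268 + (31−27.072)²/27.072 + (28−25.756)²/25.756
   = 2.0529 + 0.1474 + 1.4805 + 3.7467 + 1.7452 + 0.5699 + 0.1955
Sum = 9.938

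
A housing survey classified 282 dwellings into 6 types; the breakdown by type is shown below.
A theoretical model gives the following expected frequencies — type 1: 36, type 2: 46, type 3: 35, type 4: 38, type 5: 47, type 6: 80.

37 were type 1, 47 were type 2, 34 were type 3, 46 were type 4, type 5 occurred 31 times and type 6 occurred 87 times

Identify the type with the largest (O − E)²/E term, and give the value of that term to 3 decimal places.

type 5, 5.447

χ² = (37−36)²/36 + (47−46)²/46 + (34−35)²/35 + (46−38)²/38 + (31−47)²/47 + (87−80)²/80
   = 0.0278 + 0.0217 + 0.0286 + 1.6842 + 5.4468 + 0.6125
The largest term is for type 5: 5.447.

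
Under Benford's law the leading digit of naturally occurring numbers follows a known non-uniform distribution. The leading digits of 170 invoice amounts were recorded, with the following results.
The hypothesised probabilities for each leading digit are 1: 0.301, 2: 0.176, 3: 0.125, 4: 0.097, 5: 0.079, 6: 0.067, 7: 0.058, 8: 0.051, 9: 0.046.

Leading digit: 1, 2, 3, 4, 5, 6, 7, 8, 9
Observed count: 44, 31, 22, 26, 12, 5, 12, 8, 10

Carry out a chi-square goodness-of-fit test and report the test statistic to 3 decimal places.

11.416

Expected counts E_i = n·p_i: 170×0.301 = 51.17, 170×0.176 = 29.92, 170×0.125 = 21.25, 170×0.097 = 16.49, 170×0.079 = 13.43, 170×0.067 = 11.39, 170×0.058 = 9.86, 170×0.051 = 8.67, 170×0.046 = 7.82.
cat         O        E   (O−E)²/E
1          44    51.17     1.0047
2          31    29.92     0.0390
3          22    21.25     0.0265
4          26    16.49     5.4845
5          12    13.43     0.1523
6           5    11.39     3.5849
7          12     9.86     0.4645
8           8     8.67     0.0518
9          10     7.82     0.6077
Sum = 11.416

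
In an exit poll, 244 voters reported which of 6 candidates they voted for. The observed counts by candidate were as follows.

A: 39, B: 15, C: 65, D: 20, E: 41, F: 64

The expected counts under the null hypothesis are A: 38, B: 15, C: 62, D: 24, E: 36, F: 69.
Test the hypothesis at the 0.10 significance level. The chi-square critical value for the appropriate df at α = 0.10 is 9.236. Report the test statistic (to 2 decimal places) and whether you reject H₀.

cat         O        E   (O−E)²/E
A          39       38      0.026
B          15       15      0.000
C          65       62      0.145
D          20       24      0.667
E          41       36      0.694
F          64       69      0.362
Sum = 1.89
df = 5. Since 1.89 < 9.236, we do not reject H₀.

1.89; do not reject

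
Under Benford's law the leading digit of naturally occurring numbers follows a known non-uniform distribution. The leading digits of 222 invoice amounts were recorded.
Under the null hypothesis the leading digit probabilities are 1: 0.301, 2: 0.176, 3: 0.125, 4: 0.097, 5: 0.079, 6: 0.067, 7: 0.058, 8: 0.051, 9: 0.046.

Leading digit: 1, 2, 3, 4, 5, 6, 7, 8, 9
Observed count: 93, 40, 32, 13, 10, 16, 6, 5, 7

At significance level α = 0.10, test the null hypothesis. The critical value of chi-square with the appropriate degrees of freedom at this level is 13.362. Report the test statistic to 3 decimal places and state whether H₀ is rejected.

25.848; reject

Expected counts E_i = n·p_i: 222×0.301 = 66.822, 222×0.176 = 39.072, 222×0.125 = 27.75, 222×0.097 = 21.534, 222×0.079 = 17.538, 222×0.067 = 14.874, 222×0.058 = 12.876, 222×0.051 = 11.322, 222×0.046 = 10.212.
χ² = (93−66.822)²/66.822 + (40−39.072)²/39.072 + (32−27.75)²/27.75 + (13−21.534)²/21.534 + (10−17.538)²/17.538 + (16−14.874)²/14.874 + (6−12.876)²/12.876 + (5−11.322)²/11.322 + (7−10.212)²/10.212
   = 10.2554 + 0.0220 + 0.6509 + 3.3821 + 3.2399 + 0.0852 + 3.6719 + 3.5301 + 1.0103
Sum = 25.848
df = 8. Since 25.848 > 13.362, we reject H₀.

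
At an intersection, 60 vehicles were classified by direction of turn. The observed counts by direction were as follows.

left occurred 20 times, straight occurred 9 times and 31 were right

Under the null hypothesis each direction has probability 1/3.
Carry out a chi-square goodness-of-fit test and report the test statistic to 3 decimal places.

12.100

Under H₀ each category has probability 1/3, so each expected count is 60/3 = 20.
χ² = (20−20)²/20 + (9−20)²/20 + (31−20)²/20
   = 0.0000 + 6.0500 + 6.0500
Sum = 12.100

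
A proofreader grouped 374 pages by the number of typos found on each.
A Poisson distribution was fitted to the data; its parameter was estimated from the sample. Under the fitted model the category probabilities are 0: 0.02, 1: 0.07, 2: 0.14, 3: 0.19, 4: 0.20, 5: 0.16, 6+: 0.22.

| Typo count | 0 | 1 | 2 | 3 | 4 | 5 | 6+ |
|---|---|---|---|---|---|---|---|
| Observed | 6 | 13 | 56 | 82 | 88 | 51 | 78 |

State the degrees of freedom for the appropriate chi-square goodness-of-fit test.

There are k = 7 categories and 1 parameter estimated from the data, so df = 7 − 1 − 1 = 5.

5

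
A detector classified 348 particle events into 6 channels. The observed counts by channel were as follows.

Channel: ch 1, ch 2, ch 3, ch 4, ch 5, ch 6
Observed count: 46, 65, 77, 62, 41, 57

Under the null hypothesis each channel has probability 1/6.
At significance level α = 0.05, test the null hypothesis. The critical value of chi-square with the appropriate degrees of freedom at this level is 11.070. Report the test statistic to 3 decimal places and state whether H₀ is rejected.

Expected count for each of the 6 categories: 348/6 = 58.
χ² = (46−58)²/58 + (65−58)²/58 + (77−58)²/58 + (62−58)²/58 + (41−58)²/58 + (57−58)²/58
   = 2.4828 + 0.8448 + 6.2241 + 0.2759 + 4.9828 + 0.0172
Sum = 14.828
df = 5. Since 14.828 > 11.070, we reject H₀.

14.828; reject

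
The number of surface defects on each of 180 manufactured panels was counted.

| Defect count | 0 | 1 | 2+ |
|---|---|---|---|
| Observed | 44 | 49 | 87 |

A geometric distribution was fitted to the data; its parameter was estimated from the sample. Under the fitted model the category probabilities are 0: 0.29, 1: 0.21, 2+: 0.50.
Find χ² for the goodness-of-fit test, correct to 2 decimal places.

Expected counts E_i = n·p_i: 180×0.29 = 52.2, 180×0.21 = 37.8, 180×0.50 = 90.
0: (44 − 52.2)²/52.2 = 67.24/52.2 = 1.288
1: (49 − 37.8)²/37.8 = 125.44/37.8 = 3.319
2+: (87 − 90)²/90 = 9/90 = 0.100
Sum = 4.71

4.71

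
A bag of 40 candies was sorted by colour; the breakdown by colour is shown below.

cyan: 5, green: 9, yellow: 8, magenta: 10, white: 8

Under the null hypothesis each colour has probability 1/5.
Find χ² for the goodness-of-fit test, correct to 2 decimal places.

1.75

Under H₀ each category has probability 1/5, so each expected count is 40/5 = 8.
χ² = (5−8)²/8 + (9−8)²/8 + (8−8)²/8 + (10−8)²/8 + (8−8)²/8
   = 1.125 + 0.125 + 0.000 + 0.500 + 0.000
Sum = 1.75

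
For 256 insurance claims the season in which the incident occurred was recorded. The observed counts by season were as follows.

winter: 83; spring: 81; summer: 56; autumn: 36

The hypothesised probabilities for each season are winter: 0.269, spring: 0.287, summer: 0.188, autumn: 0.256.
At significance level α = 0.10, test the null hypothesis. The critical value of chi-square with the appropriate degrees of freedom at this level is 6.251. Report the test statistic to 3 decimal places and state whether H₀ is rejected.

18.272; reject

Expected counts E_i = n·p_i: 256×0.269 = 68.864, 256×0.287 = 73.472, 256×0.188 = 48.128, 256×0.256 = 65.536.
χ² = (83−68.864)²/68.864 + (81−73.472)²/73.472 + (56−48.128)²/48.128 + (36−65.536)²/65.536
   = 2.9018 + 0.7713 + 1.2876 + 13.3114
Sum = 18.272
df = 3. Since 18.272 > 6.251, we reject H₀.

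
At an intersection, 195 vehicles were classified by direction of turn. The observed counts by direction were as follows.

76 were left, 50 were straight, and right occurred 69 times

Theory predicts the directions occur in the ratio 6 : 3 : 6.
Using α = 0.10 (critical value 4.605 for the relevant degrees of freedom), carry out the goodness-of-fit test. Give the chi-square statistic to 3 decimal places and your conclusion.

4.192; do not reject

Ratio total = 15. Expected counts: 195×6/15 = 78, 195×3/15 = 39, 195×6/15 = 78.
χ² = (76−78)²/78 + (50−39)²/39 + (69−78)²/78
   = 0.0513 + 3.1026 + 1.0385
Sum = 4.192
df = 2. Since 4.192 < 4.605, we do not reject H₀.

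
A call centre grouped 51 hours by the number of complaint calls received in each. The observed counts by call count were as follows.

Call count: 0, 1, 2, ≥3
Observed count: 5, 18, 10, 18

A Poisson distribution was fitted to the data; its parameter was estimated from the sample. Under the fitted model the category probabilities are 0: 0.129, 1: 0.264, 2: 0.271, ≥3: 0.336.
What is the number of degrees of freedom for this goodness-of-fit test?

2

There are k = 4 categories and 1 parameter estimated from the data, so df = 4 − 1 − 1 = 2.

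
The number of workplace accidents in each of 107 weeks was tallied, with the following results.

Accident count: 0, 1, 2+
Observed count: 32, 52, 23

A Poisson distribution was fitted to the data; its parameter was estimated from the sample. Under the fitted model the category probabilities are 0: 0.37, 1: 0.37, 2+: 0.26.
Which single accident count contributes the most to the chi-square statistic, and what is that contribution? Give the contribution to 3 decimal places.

Expected counts E_i = n·p_i: 107×0.37 = 39.59, 107×0.37 = 39.59, 107×0.26 = 27.82.
0: (32 − 39.59)²/39.59 = 57.6081/39.59 = 1.4551
1: (52 − 39.59)²/39.59 = 154.0081/39.59 = 3.8901
2+: (23 − 27.82)²/27.82 = 23.2324/27.82 = 0.8351
The largest term is for 1: 3.890.

1, 3.890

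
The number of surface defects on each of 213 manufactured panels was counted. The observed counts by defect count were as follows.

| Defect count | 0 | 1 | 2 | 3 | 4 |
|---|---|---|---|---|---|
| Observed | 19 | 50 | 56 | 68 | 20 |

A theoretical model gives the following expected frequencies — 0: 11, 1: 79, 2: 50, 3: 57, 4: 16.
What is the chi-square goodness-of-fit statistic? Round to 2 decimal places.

0: (19 − 11)²/11 = 64/11 = 5.818
1: (50 − 79)²/79 = 841/79 = 10.646
2: (56 − 50)²/50 = 36/50 = 0.720
3: (68 − 57)²/57 = 121/57 = 2.123
4: (20 − 16)²/16 = 16/16 = 1.000
Sum = 20.31

20.31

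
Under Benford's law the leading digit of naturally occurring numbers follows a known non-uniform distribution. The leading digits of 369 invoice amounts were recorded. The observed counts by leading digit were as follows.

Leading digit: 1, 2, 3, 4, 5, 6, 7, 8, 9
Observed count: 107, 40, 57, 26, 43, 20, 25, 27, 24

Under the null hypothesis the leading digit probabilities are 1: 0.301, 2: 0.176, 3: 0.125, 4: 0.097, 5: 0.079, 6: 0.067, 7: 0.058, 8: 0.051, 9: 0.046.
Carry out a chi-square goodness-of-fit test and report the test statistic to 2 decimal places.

29.52

Expected counts E_i = n·p_i: 369×0.301 = 111.069, 369×0.176 = 64.944, 369×0.125 = 46.125, 369×0.097 = 35.793, 369×0.079 = 29.151, 369×0.067 = 24.723, 369×0.058 = 21.402, 369×0.051 = 18.819, 369×0.046 = 16.974.
χ² = (107−111.069)²/111.069 + (40−64.944)²/64.944 + (57−46.125)²/46.125 + (26−35.793)²/35.793 + (43−29.151)²/29.151 + (20−24.723)²/24.723 + (25−21.402)²/21.402 + (27−18.819)²/18.819 + (24−16.974)²/16.974
   = 0.149 + 9.581 + 2.564 + 2.679 + 6.579 + 0.902 + 0.605 + 3.556 + 2.908
Sum = 29.52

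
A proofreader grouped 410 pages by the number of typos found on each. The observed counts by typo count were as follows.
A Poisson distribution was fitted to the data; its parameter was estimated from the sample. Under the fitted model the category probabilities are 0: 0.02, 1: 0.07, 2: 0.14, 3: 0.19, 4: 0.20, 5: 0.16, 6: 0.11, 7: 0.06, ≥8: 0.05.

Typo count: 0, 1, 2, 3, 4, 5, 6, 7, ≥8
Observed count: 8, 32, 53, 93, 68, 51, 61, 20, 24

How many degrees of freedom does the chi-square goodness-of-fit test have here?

7

There are k = 9 categories and 1 parameter estimated from the data, so df = 9 − 1 − 1 = 7.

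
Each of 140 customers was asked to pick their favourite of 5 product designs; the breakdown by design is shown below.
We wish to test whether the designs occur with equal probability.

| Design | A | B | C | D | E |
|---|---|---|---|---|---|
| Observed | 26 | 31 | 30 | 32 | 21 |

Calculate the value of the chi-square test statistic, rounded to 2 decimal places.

Expected count for each of the 5 categories: 140/5 = 28.
A: (26 − 28)²/28 = 4/28 = 0.143
B: (31 − 28)²/28 = 9/28 = 0.321
C: (30 − 28)²/28 = 4/28 = 0.143
D: (32 − 28)²/28 = 16/28 = 0.571
E: (21 − 28)²/28 = 49/28 = 1.750
Sum = 2.93

2.93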